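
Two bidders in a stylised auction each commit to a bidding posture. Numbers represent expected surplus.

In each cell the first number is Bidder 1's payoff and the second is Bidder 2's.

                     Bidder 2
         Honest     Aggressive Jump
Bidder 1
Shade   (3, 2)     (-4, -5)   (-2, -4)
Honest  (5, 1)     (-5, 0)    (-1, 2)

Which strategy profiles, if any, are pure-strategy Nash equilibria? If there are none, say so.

Pure NE: (Honest, Jump)

Bidder 1 against Honest: payoffs 3, 5 → best response Honest.
Bidder 1 against Aggressive: payoffs -4, -5 → best response Shade.
Bidder 1 against Jump: payoffs -2, -1 → best response Honest.
Bidder 2 against Shade: payoffs 2, -5, -4 → best response Honest.
Bidder 2 against Honest: payoffs 1, 0, 2 → best response Jump.
Mutual best responses: (Honest, Jump).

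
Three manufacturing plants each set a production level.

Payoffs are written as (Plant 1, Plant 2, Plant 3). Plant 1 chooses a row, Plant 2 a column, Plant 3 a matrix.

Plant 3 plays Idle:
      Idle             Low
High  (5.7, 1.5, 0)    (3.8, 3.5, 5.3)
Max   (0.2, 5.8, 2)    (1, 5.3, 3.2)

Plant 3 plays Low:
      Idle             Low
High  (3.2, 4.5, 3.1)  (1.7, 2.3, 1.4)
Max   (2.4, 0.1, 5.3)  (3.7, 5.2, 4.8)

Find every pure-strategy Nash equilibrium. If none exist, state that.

The pure Nash equilibria are (High, Idle, Low); (High, Low, Idle); (Max, Low, Low).

Mark each player's best response to every combination of opponents' strategies; a profile where every player is best-responding is a pure Nash equilibrium.
Plant 1 against (Idle, Idle): payoffs 5.7, 0.2 → best response High.
Plant 1 against (Idle, Low): payoffs 3.2, 2.4 → best response High.
Plant 1 against (Low, Idle): payoffs 3.8, 1 → best response High.
Plant 1 against (Low, Low): payoffs 1.7, 3.7 → best response Max.
Plant 2 against (High, Idle): payoffs 1.5, 3.5 → best response Low.
Plant 2 against (High, Low): payoffs 4.5, 2.3 → best response Idle.
Plant 2 against (Max, Idle): payoffs 5.8, 5.3 → best response Idle.
Plant 2 against (Max, Low): payoffs 0.1, 5.2 → best response Low.
Plant 3 against (High, Idle): payoffs 0, 3.1 → best response Low.
Plant 3 against (High, Low): payoffs 5.3, 1.4 → best response Idle.
Plant 3 against (Max, Idle): payoffs 2, 5.3 → best response Low.
Plant 3 against (Max, Low): payoffs 3.2, 4.8 → best response Low.
Mutual best responses: (High, Idle, Low); (High, Low, Idle); (Max, Low, Low).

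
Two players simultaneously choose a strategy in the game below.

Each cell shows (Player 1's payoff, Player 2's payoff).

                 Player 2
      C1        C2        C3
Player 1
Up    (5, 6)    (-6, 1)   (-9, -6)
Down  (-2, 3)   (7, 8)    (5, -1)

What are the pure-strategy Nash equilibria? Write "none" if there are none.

Pure-strategy Nash equilibria: (Up, C1); (Down, C2)

For each player, find the best response to each opponent profile; mutual best responses are the pure NE.
Player 1 against C1: payoffs 5, -2 → best response Up.
Player 1 against C2: payoffs -6, 7 → best response Down.
Player 1 against C3: payoffs -9, 5 → best response Down.
Player 2 against Up: payoffs 6, 1, -6 → best response C1.
Player 2 against Down: payoffs 3, 8, -1 → best response C2.
Mutual best responses: (Up, C1); (Down, C2).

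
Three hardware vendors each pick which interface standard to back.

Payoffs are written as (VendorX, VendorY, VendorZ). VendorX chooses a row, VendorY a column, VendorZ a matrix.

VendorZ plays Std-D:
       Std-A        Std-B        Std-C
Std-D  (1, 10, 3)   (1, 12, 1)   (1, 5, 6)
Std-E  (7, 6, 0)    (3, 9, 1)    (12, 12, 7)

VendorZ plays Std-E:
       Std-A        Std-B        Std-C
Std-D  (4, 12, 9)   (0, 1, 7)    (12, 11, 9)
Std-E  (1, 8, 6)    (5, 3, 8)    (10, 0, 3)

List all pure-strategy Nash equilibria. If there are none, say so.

(Std-D, Std-A, Std-D): VendorX can switch to Std-E (1 → 7). Not NE.
(Std-D, Std-A, Std-E): VendorX gets 4, best alternative 1; VendorY gets 12, best alternative 11; VendorZ gets 9, best alternative 3. No profitable deviation — NE.
(Std-D, Std-B, Std-D): VendorX can switch to Std-E (1 → 3). Not NE.
(Std-D, Std-B, Std-E): VendorX can switch to Std-E (0 → 5). Not NE.
(Std-D, Std-C, Std-D): VendorX can switch to Std-E (1 → 12). Not NE.
(Std-D, Std-C, Std-E): VendorY can switch to Std-A (11 → 12). Not NE.
(Std-E, Std-A, Std-D): VendorY can switch to Std-B (6 → 9). Not NE.
(Std-E, Std-A, Std-E): VendorX can switch to Std-D (1 → 4). Not NE.
(Std-E, Std-B, Std-D): VendorY can switch to Std-C (9 → 12). Not NE.
(Std-E, Std-B, Std-E): VendorY can switch to Std-A (3 → 8). Not NE.
(Std-E, Std-C, Std-D): VendorX gets 12, best alternative 1; VendorY gets 12, best alternative 9; VendorZ gets 7, best alternative 3. No profitable deviation — NE.
(Std-E, Std-C, Std-E): VendorX can switch to Std-D (10 → 12). Not NE.

Pure-strategy Nash equilibria: (Std-D, Std-A, Std-E); (Std-E, Std-C, Std-D)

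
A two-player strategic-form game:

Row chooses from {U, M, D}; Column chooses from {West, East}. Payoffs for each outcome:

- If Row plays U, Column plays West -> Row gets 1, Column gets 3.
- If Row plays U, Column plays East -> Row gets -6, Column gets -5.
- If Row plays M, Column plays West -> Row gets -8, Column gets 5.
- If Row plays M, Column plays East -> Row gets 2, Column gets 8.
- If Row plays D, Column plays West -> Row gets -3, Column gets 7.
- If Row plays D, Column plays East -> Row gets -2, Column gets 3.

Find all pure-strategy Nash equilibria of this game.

Row against West: payoffs 1, -8, -3 → best response U.
Row against East: payoffs -6, 2, -2 → best response M.
Column against U: payoffs 3, -5 → best response West.
Column against M: payoffs 5, 8 → best response East.
Column against D: payoffs 7, 3 → best response West.
Mutual best responses: (U, West); (M, East).

Pure-strategy Nash equilibria: (U, West); (M, East)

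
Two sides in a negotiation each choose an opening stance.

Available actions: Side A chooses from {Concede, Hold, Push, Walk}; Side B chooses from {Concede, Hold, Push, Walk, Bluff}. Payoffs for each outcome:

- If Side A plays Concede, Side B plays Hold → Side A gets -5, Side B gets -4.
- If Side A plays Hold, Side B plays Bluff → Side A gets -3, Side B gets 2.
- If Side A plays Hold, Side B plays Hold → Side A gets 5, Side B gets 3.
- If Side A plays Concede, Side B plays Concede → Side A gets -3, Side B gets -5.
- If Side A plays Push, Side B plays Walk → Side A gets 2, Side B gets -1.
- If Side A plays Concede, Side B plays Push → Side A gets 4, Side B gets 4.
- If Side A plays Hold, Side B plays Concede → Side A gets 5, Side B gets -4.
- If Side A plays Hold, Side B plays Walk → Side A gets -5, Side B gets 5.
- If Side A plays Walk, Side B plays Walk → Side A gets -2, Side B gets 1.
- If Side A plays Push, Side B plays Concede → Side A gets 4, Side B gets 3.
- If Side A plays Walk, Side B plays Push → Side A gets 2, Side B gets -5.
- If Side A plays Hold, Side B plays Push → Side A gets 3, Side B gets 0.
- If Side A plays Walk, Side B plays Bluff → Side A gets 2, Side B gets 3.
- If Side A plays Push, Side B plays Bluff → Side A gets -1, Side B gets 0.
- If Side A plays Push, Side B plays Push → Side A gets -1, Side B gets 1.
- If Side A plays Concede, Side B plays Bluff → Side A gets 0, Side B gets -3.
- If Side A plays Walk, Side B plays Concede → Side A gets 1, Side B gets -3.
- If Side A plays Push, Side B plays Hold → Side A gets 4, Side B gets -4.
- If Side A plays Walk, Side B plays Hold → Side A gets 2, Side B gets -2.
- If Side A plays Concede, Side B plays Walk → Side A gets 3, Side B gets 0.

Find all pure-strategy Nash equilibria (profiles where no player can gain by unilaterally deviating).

Side A against Concede: payoffs -3, 5, 4, 1 → best response Hold.
Side A against Hold: payoffs -5, 5, 4, 2 → best response Hold.
Side A against Push: payoffs 4, 3, -1, 2 → best response Concede.
Side A against Walk: payoffs 3, -5, 2, -2 → best response Concede.
Side A against Bluff: payoffs 0, -3, -1, 2 → best response Walk.
Side B against Concede: payoffs -5, -4, 4, 0, -3 → best response Push.
Side B against Hold: payoffs -4, 3, 0, 5, 2 → best response Walk.
Side B against Push: payoffs 3, -4, 1, -1, 0 → best response Concede.
Side B against Walk: payoffs -3, -2, -5, 1, 3 → best response Bluff.
Mutual best responses: (Concede, Push); (Walk, Bluff).

The pure Nash equilibria are (Concede, Push); (Walk, Bluff).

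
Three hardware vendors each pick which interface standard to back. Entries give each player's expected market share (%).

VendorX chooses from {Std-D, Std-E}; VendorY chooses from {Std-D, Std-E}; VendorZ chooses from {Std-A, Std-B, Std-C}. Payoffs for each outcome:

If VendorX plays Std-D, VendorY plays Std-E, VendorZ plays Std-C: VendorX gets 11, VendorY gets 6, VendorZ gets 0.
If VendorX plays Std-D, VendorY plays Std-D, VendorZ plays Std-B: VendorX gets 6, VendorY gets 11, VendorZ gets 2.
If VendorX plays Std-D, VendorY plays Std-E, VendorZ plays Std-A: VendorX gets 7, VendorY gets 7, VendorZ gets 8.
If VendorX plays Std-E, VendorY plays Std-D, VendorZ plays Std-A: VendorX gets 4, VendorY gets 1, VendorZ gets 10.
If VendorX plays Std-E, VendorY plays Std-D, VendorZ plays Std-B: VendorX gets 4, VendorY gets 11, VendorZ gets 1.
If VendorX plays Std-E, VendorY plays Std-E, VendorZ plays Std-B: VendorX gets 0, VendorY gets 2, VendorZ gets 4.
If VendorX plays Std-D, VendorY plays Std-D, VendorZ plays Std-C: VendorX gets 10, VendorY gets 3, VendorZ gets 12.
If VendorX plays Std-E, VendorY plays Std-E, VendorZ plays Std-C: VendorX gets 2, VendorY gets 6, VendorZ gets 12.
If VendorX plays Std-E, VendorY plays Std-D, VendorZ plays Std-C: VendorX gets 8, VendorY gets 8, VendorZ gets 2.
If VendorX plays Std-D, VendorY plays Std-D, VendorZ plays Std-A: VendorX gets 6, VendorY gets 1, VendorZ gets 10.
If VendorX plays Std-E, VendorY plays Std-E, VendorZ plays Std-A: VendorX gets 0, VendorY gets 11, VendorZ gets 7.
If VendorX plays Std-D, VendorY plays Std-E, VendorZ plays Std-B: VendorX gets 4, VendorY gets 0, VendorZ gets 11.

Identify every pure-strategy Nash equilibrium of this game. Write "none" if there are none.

VendorX against (Std-D, Std-A): payoffs 6, 4 → best response Std-D.
VendorX against (Std-D, Std-B): payoffs 6, 4 → best response Std-D.
VendorX against (Std-D, Std-C): payoffs 10, 8 → best response Std-D.
VendorX against (Std-E, Std-A): payoffs 7, 0 → best response Std-D.
VendorX against (Std-E, Std-B): payoffs 4, 0 → best response Std-D.
VendorX against (Std-E, Std-C): payoffs 11, 2 → best response Std-D.
VendorY against (Std-D, Std-A): payoffs 1, 7 → best response Std-E.
VendorY against (Std-D, Std-B): payoffs 11, 0 → best response Std-D.
VendorY against (Std-D, Std-C): payoffs 3, 6 → best response Std-E.
VendorY against (Std-E, Std-A): payoffs 1, 11 → best response Std-E.
VendorY against (Std-E, Std-B): payoffs 11, 2 → best response Std-D.
VendorY against (Std-E, Std-C): payoffs 8, 6 → best response Std-D.
VendorZ against (Std-D, Std-D): payoffs 10, 2, 12 → best response Std-C.
VendorZ against (Std-D, Std-E): payoffs 8, 11, 0 → best response Std-B.
VendorZ against (Std-E, Std-D): payoffs 10, 1, 2 → best response Std-A.
VendorZ against (Std-E, Std-E): payoffs 7, 4, 12 → best response Std-C.
No profile is a mutual best response for all players.

There is no pure-strategy Nash equilibrium.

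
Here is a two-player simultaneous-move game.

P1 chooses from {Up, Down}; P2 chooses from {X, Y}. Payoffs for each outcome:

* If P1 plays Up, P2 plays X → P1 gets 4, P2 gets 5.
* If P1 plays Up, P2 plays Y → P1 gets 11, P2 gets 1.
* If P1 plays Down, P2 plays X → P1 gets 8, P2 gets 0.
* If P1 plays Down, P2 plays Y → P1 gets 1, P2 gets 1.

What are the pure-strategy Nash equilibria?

No pure-strategy Nash equilibrium.

P1 against X: payoffs 4, 8 → best response Down.
P1 against Y: payoffs 11, 1 → best response Up.
P2 against Up: payoffs 5, 1 → best response X.
P2 against Down: payoffs 0, 1 → best response Y.
No profile is a mutual best response for all players.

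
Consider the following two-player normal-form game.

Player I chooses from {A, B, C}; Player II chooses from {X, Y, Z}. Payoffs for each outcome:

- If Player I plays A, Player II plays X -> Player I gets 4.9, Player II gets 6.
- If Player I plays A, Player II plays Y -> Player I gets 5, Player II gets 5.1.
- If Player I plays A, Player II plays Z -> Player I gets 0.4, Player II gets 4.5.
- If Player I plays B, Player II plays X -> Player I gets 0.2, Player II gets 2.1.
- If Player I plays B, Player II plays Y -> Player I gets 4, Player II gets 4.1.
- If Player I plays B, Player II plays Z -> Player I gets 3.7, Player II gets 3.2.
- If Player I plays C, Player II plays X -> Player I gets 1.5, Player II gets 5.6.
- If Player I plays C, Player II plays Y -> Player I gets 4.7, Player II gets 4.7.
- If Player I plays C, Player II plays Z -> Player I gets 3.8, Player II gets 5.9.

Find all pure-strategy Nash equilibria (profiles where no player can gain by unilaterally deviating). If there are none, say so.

(A, X), (C, Z)

Player I against X: payoffs 4.9, 0.2, 1.5 → best response A.
Player I against Y: payoffs 5, 4, 4.7 → best response A.
Player I against Z: payoffs 0.4, 3.7, 3.8 → best response C.
Player II against A: payoffs 6, 5.1, 4.5 → best response X.
Player II against B: payoffs 2.1, 4.1, 3.2 → best response Y.
Player II against C: payoffs 5.6, 4.7, 5.9 → best response Z.
Mutual best responses: (A, X); (C, Z).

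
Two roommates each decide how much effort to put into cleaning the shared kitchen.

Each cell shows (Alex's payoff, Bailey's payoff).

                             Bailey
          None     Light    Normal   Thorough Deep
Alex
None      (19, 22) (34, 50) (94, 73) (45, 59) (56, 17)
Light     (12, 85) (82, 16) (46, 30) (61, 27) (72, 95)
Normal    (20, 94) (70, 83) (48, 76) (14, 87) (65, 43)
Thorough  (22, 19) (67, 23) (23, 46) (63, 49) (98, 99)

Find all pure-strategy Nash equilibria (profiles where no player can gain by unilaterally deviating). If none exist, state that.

Pure-strategy Nash equilibria: (None, Normal), (Thorough, Deep)

Alex against None: payoffs 19, 12, 20, 22 → best response Thorough.
Alex against Light: payoffs 34, 82, 70, 67 → best response Light.
Alex against Normal: payoffs 94, 46, 48, 23 → best response None.
Alex against Thorough: payoffs 45, 61, 14, 63 → best response Thorough.
Alex against Deep: payoffs 56, 72, 65, 98 → best response Thorough.
Bailey against None: payoffs 22, 50, 73, 59, 17 → best response Normal.
Bailey against Light: payoffs 85, 16, 30, 27, 95 → best response Deep.
Bailey against Normal: payoffs 94, 83, 76, 87, 43 → best response None.
Bailey against Thorough: payoffs 19, 23, 46, 49, 99 → best response Deep.
Mutual best responses: (None, Normal); (Thorough, Deep).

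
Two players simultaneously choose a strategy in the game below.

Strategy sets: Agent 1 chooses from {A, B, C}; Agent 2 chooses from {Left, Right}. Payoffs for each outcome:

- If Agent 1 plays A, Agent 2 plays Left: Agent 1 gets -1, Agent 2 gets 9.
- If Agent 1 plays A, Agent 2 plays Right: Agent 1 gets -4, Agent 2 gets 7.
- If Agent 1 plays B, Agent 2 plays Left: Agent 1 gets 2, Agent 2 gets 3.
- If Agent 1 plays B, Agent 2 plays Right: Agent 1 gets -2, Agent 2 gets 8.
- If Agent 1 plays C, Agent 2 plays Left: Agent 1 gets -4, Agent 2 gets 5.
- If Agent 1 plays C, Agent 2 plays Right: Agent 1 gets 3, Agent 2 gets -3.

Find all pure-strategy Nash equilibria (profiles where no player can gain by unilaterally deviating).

Check each profile: it is a Nash equilibrium iff no player can strictly gain by switching unilaterally.
(A, Left): Agent 1 can switch to B (-1 → 2). Not NE.
(A, Right): Agent 1 can switch to B (-4 → -2). Not NE.
(B, Left): Agent 2 can switch to Right (3 → 8). Not NE.
(B, Right): Agent 1 can switch to C (-2 → 3). Not NE.
(C, Left): Agent 1 can switch to A (-4 → -1). Not NE.
(C, Right): Agent 2 can switch to Left (-3 → 5). Not NE.

No pure-strategy Nash equilibrium.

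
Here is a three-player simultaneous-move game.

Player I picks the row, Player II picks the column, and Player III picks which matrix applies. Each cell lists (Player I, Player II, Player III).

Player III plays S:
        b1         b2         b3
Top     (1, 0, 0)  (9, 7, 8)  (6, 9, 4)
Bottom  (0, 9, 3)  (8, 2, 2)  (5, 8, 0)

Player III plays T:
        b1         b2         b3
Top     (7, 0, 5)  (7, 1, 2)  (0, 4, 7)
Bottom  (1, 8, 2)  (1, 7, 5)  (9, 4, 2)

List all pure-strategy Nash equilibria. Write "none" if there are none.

(Top, b1, S): Player II can switch to b2 (0 → 7). Not NE.
(Top, b1, T): Player II can switch to b2 (0 → 1). Not NE.
(Top, b2, S): Player II can switch to b3 (7 → 9). Not NE.
(Top, b2, T): Player II can switch to b3 (1 → 4). Not NE.
(Top, b3, S): Player III can switch to T (4 → 7). Not NE.
(Top, b3, T): Player I can switch to Bottom (0 → 9). Not NE.
(Bottom, b1, S): Player I can switch to Top (0 → 1). Not NE.
(Bottom, b1, T): Player I can switch to Top (1 → 7). Not NE.
(Bottom, b2, S): Player I can switch to Top (8 → 9). Not NE.
(Bottom, b2, T): Player I can switch to Top (1 → 7). Not NE.
(Bottom, b3, S): Player I can switch to Top (5 → 6). Not NE.
(Bottom, b3, T): Player II can switch to b1 (4 → 8). Not NE.

This game has no pure Nash equilibrium.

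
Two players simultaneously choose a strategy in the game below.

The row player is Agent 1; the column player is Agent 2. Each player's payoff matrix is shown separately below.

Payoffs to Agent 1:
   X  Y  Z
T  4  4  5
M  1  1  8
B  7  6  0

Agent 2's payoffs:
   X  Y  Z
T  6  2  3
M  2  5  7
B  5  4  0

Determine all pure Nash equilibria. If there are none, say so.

The pure Nash equilibria are (M, Z), (B, X).

Agent 1 against X: payoffs 4, 1, 7 → best response B.
Agent 1 against Y: payoffs 4, 1, 6 → best response B.
Agent 1 against Z: payoffs 5, 8, 0 → best response M.
Agent 2 against T: payoffs 6, 2, 3 → best response X.
Agent 2 against M: payoffs 2, 5, 7 → best response Z.
Agent 2 against B: payoffs 5, 4, 0 → best response X.
Mutual best responses: (M, Z); (B, X).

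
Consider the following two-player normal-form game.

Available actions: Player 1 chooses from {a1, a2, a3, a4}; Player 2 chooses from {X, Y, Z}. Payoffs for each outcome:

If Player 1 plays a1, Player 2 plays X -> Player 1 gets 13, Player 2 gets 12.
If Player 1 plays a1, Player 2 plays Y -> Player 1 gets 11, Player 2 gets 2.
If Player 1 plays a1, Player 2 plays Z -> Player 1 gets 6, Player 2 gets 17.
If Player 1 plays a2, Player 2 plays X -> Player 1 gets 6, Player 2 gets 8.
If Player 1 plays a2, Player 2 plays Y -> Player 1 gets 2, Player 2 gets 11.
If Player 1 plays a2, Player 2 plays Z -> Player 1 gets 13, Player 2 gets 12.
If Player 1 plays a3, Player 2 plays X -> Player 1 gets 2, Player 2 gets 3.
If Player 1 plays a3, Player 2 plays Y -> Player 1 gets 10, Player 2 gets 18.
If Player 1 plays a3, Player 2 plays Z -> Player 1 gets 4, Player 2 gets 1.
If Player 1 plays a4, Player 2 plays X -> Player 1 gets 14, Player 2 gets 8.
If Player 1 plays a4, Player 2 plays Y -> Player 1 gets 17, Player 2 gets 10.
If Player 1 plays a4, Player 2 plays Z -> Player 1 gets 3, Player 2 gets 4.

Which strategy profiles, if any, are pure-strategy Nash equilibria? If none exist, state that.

The pure Nash equilibria are (a2, Z) and (a4, Y).

Player 1 against X: payoffs 13, 6, 2, 14 → best response a4.
Player 1 against Y: payoffs 11, 2, 10, 17 → best response a4.
Player 1 against Z: payoffs 6, 13, 4, 3 → best response a2.
Player 2 against a1: payoffs 12, 2, 17 → best response Z.
Player 2 against a2: payoffs 8, 11, 12 → best response Z.
Player 2 against a3: payoffs 3, 18, 1 → best response Y.
Player 2 against a4: payoffs 8, 10, 4 → best response Y.
Mutual best responses: (a2, Z); (a4, Y).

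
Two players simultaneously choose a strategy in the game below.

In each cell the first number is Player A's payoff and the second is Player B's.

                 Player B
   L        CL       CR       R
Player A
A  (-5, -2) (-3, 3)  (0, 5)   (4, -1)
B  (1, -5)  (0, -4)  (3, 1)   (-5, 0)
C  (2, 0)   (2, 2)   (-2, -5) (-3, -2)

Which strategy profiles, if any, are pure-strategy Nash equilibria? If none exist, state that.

(A, L): Player A can switch to B (-5 → 1). Not NE.
(A, CL): Player A can switch to B (-3 → 0). Not NE.
(A, CR): Player A can switch to B (0 → 3). Not NE.
(A, R): Player B can switch to CL (-1 → 3). Not NE.
(B, L): Player A can switch to C (1 → 2). Not NE.
(B, CL): Player A can switch to C (0 → 2). Not NE.
(B, CR): Player A gets 3, best alternative 0; Player B gets 1, best alternative 0. No profitable deviation — NE.
(B, R): Player A can switch to A (-5 → 4). Not NE.
(C, L): Player B can switch to CL (0 → 2). Not NE.
(C, CL): Player A gets 2, best alternative 0; Player B gets 2, best alternative 0. No profitable deviation — NE.
(The remaining 2 profiles each have a profitable deviation by the same check.)

Pure-strategy Nash equilibria: (B, CR), (C, CL)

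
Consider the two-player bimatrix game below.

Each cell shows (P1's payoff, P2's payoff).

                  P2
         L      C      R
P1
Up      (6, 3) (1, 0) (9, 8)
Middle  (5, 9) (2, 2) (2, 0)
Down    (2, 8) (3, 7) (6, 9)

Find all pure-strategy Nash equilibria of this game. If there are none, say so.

(Up, R)

(Up, L): P2 can switch to R (3 → 8). Not NE.
(Up, C): P1 can switch to Middle (1 → 2). Not NE.
(Up, R): P1 gets 9, best alternative 6; P2 gets 8, best alternative 3. No profitable deviation — NE.
(Middle, L): P1 can switch to Up (5 → 6). Not NE.
(Middle, C): P1 can switch to Down (2 → 3). Not NE.
(Middle, R): P1 can switch to Up (2 → 9). Not NE.
(Down, L): P1 can switch to Up (2 → 6). Not NE.
(Down, C): P2 can switch to L (7 → 8). Not NE.
(Down, R): P1 can switch to Up (6 → 9). Not NE.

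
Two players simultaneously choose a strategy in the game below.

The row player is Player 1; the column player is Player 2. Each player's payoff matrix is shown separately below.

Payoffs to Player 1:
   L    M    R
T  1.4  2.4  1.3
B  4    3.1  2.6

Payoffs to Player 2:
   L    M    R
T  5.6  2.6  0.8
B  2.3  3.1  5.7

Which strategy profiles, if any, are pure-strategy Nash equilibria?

The unique pure-strategy Nash equilibrium is (B, R).

Player 1 against L: payoffs 1.4, 4 → best response B.
Player 1 against M: payoffs 2.4, 3.1 → best response B.
Player 1 against R: payoffs 1.3, 2.6 → best response B.
Player 2 against T: payoffs 5.6, 2.6, 0.8 → best response L.
Player 2 against B: payoffs 2.3, 3.1, 5.7 → best response R.
Mutual best responses: (B, R).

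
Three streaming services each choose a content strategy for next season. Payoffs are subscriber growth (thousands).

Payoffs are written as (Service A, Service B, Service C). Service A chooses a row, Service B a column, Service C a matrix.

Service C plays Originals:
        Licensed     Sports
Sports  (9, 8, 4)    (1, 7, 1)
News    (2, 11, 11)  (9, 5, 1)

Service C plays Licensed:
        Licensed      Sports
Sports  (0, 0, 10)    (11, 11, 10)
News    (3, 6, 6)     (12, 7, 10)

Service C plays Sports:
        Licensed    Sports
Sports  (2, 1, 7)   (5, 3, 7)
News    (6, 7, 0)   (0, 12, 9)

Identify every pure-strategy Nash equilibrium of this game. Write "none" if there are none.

(Sports, Licensed, Originals): Service C can switch to Licensed (4 → 10). Not NE.
(Sports, Licensed, Licensed): Service A can switch to News (0 → 3). Not NE.
(Sports, Licensed, Sports): Service A can switch to News (2 → 6). Not NE.
(Sports, Sports, Originals): Service A can switch to News (1 → 9). Not NE.
(Sports, Sports, Licensed): Service A can switch to News (11 → 12). Not NE.
(Sports, Sports, Sports): Service C can switch to Licensed (7 → 10). Not NE.
(News, Sports, Licensed): Service A gets 12, best alternative 11; Service B gets 7, best alternative 6; Service C gets 10, best alternative 9. No profitable deviation — NE.
(The remaining 5 profiles each have a profitable deviation by the same check.)

The unique pure-strategy Nash equilibrium is (News, Sports, Licensed).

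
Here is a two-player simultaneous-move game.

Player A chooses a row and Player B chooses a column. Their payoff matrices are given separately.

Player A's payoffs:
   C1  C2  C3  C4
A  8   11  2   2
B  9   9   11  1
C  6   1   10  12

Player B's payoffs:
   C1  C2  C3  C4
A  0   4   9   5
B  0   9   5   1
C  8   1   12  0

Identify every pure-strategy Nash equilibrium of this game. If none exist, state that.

(A, C1): Player A can switch to B (8 → 9). Not NE.
(A, C2): Player B can switch to C3 (4 → 9). Not NE.
(A, C3): Player A can switch to B (2 → 11). Not NE.
(A, C4): Player A can switch to C (2 → 12). Not NE.
(B, C1): Player B can switch to C2 (0 → 9). Not NE.
(B, C2): Player A can switch to A (9 → 11). Not NE.
(B, C3): Player B can switch to C2 (5 → 9). Not NE.
(B, C4): Player A can switch to A (1 → 2). Not NE.
(C, C1): Player A can switch to A (6 → 8). Not NE.
(C, C2): Player A can switch to A (1 → 11). Not NE.
(The remaining 2 profiles each have a profitable deviation by the same check.)

none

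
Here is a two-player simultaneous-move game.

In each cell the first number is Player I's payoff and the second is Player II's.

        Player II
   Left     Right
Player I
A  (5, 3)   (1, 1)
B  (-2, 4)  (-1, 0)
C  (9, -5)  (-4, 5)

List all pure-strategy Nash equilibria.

Player I against Left: payoffs 5, -2, 9 → best response C.
Player I against Right: payoffs 1, -1, -4 → best response A.
Player II against A: payoffs 3, 1 → best response Left.
Player II against B: payoffs 4, 0 → best response Left.
Player II against C: payoffs -5, 5 → best response Right.
No profile is a mutual best response for all players.

No pure-strategy Nash equilibrium.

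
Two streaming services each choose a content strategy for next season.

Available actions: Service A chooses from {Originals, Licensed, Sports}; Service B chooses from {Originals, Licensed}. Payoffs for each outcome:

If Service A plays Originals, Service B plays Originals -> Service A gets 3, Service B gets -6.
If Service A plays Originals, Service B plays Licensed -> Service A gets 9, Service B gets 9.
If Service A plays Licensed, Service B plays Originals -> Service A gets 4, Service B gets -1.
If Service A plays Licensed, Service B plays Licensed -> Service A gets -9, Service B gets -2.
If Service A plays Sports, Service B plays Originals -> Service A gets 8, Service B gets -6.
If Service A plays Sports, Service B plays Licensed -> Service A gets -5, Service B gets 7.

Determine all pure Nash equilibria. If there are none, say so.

For each player, find the best response to each opponent profile; mutual best responses are the pure NE.
Service A against Originals: payoffs 3, 4, 8 → best response Sports.
Service A against Licensed: payoffs 9, -9, -5 → best response Originals.
Service B against Originals: payoffs -6, 9 → best response Licensed.
Service B against Licensed: payoffs -1, -2 → best response Originals.
Service B against Sports: payoffs -6, 7 → best response Licensed.
Mutual best responses: (Originals, Licensed).

The unique pure-strategy Nash equilibrium is (Originals, Licensed).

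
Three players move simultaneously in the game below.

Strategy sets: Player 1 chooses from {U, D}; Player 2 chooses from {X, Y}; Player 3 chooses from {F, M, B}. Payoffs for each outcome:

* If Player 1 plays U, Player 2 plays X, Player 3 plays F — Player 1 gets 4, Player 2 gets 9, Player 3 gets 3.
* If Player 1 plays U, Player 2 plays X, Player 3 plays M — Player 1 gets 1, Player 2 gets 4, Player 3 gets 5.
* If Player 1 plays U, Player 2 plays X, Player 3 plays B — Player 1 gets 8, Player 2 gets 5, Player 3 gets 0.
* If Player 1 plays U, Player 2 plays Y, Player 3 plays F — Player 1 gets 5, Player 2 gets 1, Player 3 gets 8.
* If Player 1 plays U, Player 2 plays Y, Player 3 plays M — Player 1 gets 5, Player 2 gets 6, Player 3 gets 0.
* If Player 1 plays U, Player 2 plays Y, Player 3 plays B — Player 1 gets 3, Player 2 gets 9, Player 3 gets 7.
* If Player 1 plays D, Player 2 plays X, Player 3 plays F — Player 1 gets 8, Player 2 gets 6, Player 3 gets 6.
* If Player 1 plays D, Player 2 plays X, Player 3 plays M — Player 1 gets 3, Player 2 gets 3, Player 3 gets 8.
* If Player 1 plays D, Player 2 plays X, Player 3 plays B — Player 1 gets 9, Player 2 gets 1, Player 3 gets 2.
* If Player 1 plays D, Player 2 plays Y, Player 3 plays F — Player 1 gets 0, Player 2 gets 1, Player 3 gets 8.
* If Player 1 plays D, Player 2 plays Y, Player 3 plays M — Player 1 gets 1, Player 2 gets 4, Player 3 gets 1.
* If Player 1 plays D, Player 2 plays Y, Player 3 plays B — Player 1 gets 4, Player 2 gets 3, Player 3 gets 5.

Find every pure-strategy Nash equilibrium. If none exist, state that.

none

Check each profile: it is a Nash equilibrium iff no player can strictly gain by switching unilaterally.
(U, X, F): Player 1 can switch to D (4 → 8). Not NE.
(U, X, M): Player 1 can switch to D (1 → 3). Not NE.
(U, X, B): Player 1 can switch to D (8 → 9). Not NE.
(U, Y, F): Player 2 can switch to X (1 → 9). Not NE.
(U, Y, M): Player 3 can switch to F (0 → 8). Not NE.
(U, Y, B): Player 1 can switch to D (3 → 4). Not NE.
(The remaining 6 profiles each have a profitable deviation by the same check.)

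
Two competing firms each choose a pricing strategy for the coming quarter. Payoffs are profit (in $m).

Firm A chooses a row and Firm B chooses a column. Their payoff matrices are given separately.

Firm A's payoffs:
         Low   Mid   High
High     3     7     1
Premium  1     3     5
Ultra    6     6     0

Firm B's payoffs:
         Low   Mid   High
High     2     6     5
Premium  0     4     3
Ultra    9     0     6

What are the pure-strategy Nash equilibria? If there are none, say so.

(High, Mid) and (Ultra, Low)

Check each profile: it is a Nash equilibrium iff no player can strictly gain by switching unilaterally.
(High, Low): Firm A can switch to Ultra (3 → 6). Not NE.
(High, Mid): Firm A gets 7, best alternative 6; Firm B gets 6, best alternative 5. No profitable deviation — NE.
(High, High): Firm A can switch to Premium (1 → 5). Not NE.
(Premium, Low): Firm A can switch to High (1 → 3). Not NE.
(Premium, Mid): Firm A can switch to High (3 → 7). Not NE.
(Premium, High): Firm B can switch to Mid (3 → 4). Not NE.
(Ultra, Low): Firm A gets 6, best alternative 3; Firm B gets 9, best alternative 6. No profitable deviation — NE.
(Ultra, Mid): Firm A can switch to High (6 → 7). Not NE.
(Ultra, High): Firm A can switch to High (0 → 1). Not NE.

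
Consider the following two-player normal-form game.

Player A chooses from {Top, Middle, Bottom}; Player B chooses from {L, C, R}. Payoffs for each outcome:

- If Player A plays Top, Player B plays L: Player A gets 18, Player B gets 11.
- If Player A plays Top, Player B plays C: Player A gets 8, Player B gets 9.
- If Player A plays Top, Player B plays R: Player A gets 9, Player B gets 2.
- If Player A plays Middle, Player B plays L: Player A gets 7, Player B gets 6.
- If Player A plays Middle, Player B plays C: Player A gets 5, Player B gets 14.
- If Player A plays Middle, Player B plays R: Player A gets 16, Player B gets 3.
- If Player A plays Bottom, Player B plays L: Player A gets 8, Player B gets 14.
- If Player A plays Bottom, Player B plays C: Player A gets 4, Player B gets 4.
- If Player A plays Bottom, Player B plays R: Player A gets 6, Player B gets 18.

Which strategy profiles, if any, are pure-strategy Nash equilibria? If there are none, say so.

The unique pure-strategy Nash equilibrium is (Top, L).

(Top, L): Player A gets 18, best alternative 8; Player B gets 11, best alternative 9. No profitable deviation — NE.
(Top, C): Player B can switch to L (9 → 11). Not NE.
(Top, R): Player A can switch to Middle (9 → 16). Not NE.
(Middle, L): Player A can switch to Top (7 → 18). Not NE.
(Middle, C): Player A can switch to Top (5 → 8). Not NE.
(Middle, R): Player B can switch to L (3 → 6). Not NE.
(Bottom, L): Player A can switch to Top (8 → 18). Not NE.
(The remaining 2 profiles each have a profitable deviation by the same check.)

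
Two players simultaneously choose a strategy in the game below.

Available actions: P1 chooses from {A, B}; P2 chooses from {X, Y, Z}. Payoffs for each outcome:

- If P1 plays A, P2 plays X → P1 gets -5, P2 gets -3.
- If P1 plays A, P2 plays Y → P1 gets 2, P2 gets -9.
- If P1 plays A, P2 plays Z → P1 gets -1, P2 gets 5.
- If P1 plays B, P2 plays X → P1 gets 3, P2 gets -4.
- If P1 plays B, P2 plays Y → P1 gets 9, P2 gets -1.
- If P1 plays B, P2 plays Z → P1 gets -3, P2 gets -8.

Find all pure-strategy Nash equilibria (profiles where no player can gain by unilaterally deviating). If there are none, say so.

Pure-strategy Nash equilibria: (A, Z), (B, Y)

P1 against X: payoffs -5, 3 → best response B.
P1 against Y: payoffs 2, 9 → best response B.
P1 against Z: payoffs -1, -3 → best response A.
P2 against A: payoffs -3, -9, 5 → best response Z.
P2 against B: payoffs -4, -1, -8 → best response Y.
Mutual best responses: (A, Z); (B, Y).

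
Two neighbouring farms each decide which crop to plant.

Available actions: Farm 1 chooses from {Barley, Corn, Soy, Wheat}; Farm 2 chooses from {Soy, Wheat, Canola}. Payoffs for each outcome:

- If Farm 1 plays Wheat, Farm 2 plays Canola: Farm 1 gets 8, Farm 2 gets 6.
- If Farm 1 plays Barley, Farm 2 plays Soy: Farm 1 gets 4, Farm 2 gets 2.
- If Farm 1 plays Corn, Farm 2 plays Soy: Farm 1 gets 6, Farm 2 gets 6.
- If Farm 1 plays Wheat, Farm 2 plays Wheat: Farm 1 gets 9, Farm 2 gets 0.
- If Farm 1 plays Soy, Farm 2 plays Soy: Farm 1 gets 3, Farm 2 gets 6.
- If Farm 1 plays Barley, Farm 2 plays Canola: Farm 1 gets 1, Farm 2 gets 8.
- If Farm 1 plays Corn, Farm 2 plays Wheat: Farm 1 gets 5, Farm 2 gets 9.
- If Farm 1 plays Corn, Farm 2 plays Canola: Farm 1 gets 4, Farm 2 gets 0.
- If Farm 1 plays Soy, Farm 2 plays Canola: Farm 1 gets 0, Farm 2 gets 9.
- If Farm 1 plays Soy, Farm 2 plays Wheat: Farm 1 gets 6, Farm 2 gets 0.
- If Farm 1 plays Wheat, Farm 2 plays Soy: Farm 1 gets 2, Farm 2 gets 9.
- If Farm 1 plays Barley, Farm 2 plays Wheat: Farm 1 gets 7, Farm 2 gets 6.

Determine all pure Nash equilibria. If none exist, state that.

Farm 1 against Soy: payoffs 4, 6, 3, 2 → best response Corn.
Farm 1 against Wheat: payoffs 7, 5, 6, 9 → best response Wheat.
Farm 1 against Canola: payoffs 1, 4, 0, 8 → best response Wheat.
Farm 2 against Barley: payoffs 2, 6, 8 → best response Canola.
Farm 2 against Corn: payoffs 6, 9, 0 → best response Wheat.
Farm 2 against Soy: payoffs 6, 0, 9 → best response Canola.
Farm 2 against Wheat: payoffs 9, 0, 6 → best response Soy.
No profile is a mutual best response for all players.

none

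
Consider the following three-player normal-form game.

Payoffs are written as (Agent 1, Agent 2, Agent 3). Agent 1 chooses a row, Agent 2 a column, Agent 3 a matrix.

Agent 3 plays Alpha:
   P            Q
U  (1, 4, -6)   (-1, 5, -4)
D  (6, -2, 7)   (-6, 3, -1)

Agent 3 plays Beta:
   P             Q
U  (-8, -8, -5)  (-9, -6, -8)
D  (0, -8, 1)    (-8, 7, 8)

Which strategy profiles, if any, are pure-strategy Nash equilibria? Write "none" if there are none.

The pure Nash equilibria are (U, Q, Alpha) and (D, Q, Beta).

(U, P, Alpha): Agent 1 can switch to D (1 → 6). Not NE.
(U, P, Beta): Agent 1 can switch to D (-8 → 0). Not NE.
(U, Q, Alpha): Agent 1 gets -1, best alternative -6; Agent 2 gets 5, best alternative 4; Agent 3 gets -4, best alternative -8. No profitable deviation — NE.
(U, Q, Beta): Agent 1 can switch to D (-9 → -8). Not NE.
(D, P, Alpha): Agent 2 can switch to Q (-2 → 3). Not NE.
(D, P, Beta): Agent 2 can switch to Q (-8 → 7). Not NE.
(D, Q, Alpha): Agent 1 can switch to U (-6 → -1). Not NE.
(D, Q, Beta): Agent 1 gets -8, best alternative -9; Agent 2 gets 7, best alternative -8; Agent 3 gets 8, best alternative -1. No profitable deviation — NE.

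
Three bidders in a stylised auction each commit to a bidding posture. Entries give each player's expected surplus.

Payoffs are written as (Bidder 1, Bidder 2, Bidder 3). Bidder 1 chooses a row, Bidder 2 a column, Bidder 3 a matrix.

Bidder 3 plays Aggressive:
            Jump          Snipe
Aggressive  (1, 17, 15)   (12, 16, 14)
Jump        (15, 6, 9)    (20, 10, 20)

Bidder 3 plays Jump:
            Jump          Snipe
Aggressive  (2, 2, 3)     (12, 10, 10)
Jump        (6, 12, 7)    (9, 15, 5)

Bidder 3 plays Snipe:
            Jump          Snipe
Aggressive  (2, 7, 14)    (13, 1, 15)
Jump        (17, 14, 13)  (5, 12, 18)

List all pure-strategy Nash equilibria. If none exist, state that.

The pure Nash equilibria are (Jump, Jump, Snipe) and (Jump, Snipe, Aggressive).

Bidder 1 against (Jump, Aggressive): payoffs 1, 15 → best response Jump.
Bidder 1 against (Jump, Jump): payoffs 2, 6 → best response Jump.
Bidder 1 against (Jump, Snipe): payoffs 2, 17 → best response Jump.
Bidder 1 against (Snipe, Aggressive): payoffs 12, 20 → best response Jump.
Bidder 1 against (Snipe, Jump): payoffs 12, 9 → best response Aggressive.
Bidder 1 against (Snipe, Snipe): payoffs 13, 5 → best response Aggressive.
Bidder 2 against (Aggressive, Aggressive): payoffs 17, 16 → best response Jump.
Bidder 2 against (Aggressive, Jump): payoffs 2, 10 → best response Snipe.
Bidder 2 against (Aggressive, Snipe): payoffs 7, 1 → best response Jump.
Bidder 2 against (Jump, Aggressive): payoffs 6, 10 → best response Snipe.
Bidder 2 against (Jump, Jump): payoffs 12, 15 → best response Snipe.
Bidder 2 against (Jump, Snipe): payoffs 14, 12 → best response Jump.
Bidder 3 against (Aggressive, Jump): payoffs 15, 3, 14 → best response Aggressive.
Bidder 3 against (Aggressive, Snipe): payoffs 14, 10, 15 → best response Snipe.
Bidder 3 against (Jump, Jump): payoffs 9, 7, 13 → best response Snipe.
Bidder 3 against (Jump, Snipe): payoffs 20, 5, 18 → best response Aggressive.
Mutual best responses: (Jump, Jump, Snipe); (Jump, Snipe, Aggressive).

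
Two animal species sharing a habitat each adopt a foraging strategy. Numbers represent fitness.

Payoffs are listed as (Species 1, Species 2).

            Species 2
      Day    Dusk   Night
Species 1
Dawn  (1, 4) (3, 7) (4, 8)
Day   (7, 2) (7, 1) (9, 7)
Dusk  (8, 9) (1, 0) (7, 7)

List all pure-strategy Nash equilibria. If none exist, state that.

For each strategy profile, look for a profitable unilateral deviation.
(Dawn, Day): Species 1 can switch to Day (1 → 7). Not NE.
(Dawn, Dusk): Species 1 can switch to Day (3 → 7). Not NE.
(Dawn, Night): Species 1 can switch to Day (4 → 9). Not NE.
(Day, Day): Species 1 can switch to Dusk (7 → 8). Not NE.
(Day, Dusk): Species 2 can switch to Day (1 → 2). Not NE.
(Day, Night): Species 1 gets 9, best alternative 7; Species 2 gets 7, best alternative 2. No profitable deviation — NE.
(Dusk, Day): Species 1 gets 8, best alternative 7; Species 2 gets 9, best alternative 7. No profitable deviation — NE.
(Dusk, Dusk): Species 1 can switch to Dawn (1 → 3). Not NE.
(Dusk, Night): Species 1 can switch to Day (7 → 9). Not NE.

(Day, Night), (Dusk, Day)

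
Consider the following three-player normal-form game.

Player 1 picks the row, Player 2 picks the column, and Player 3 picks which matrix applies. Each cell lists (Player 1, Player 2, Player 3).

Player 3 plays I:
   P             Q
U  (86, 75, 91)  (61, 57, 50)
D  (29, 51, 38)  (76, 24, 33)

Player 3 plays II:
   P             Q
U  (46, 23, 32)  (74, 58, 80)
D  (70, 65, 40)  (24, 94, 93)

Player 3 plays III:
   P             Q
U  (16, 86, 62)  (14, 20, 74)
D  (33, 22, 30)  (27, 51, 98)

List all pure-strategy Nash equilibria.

The pure Nash equilibria are (U, P, I), (U, Q, II), (D, Q, III).

Check each profile: it is a Nash equilibrium iff no player can strictly gain by switching unilaterally.
(U, P, I): Player 1 gets 86, best alternative 29; Player 2 gets 75, best alternative 57; Player 3 gets 91, best alternative 62. No profitable deviation — NE.
(U, P, II): Player 1 can switch to D (46 → 70). Not NE.
(U, P, III): Player 1 can switch to D (16 → 33). Not NE.
(U, Q, I): Player 1 can switch to D (61 → 76). Not NE.
(U, Q, II): Player 1 gets 74, best alternative 24; Player 2 gets 58, best alternative 23; Player 3 gets 80, best alternative 74. No profitable deviation — NE.
(U, Q, III): Player 1 can switch to D (14 → 27). Not NE.
(D, P, I): Player 1 can switch to U (29 → 86). Not NE.
(D, P, II): Player 2 can switch to Q (65 → 94). Not NE.
(D, P, III): Player 2 can switch to Q (22 → 51). Not NE.
(D, Q, I): Player 2 can switch to P (24 → 51). Not NE.
(D, Q, III): Player 1 gets 27, best alternative 14; Player 2 gets 51, best alternative 22; Player 3 gets 98, best alternative 93. No profitable deviation — NE.
(The remaining 1 profile has a profitable deviation by the same check.)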